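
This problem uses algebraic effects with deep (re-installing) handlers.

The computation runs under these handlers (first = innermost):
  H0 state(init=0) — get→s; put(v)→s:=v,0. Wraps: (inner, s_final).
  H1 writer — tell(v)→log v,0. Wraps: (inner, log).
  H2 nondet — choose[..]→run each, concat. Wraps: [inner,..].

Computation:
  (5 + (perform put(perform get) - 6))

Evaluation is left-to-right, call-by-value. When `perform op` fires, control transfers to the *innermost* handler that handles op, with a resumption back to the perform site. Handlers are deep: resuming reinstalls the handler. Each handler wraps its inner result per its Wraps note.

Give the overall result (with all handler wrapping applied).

Answer: [((-1, 0), ())]

Working:
get @ H0 ⇒ 0
put(0) @ H0 ⇒ s:=0
H0 returns (-1, 0)
H1 returns ((-1, 0), ())
H2 returns [((-1, 0), ())]
= [((-1, 0), ())]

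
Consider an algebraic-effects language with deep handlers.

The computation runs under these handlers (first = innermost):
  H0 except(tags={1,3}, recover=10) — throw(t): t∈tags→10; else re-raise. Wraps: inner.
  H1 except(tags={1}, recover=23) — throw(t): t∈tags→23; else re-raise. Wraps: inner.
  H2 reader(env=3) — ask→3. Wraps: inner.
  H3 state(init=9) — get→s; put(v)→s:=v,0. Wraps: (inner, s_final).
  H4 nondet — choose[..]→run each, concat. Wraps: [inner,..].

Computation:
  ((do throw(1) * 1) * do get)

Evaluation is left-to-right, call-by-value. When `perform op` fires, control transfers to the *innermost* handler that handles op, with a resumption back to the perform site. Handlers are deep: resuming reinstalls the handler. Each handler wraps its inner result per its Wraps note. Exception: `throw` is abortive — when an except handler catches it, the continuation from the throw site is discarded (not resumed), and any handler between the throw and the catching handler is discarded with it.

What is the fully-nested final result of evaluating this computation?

Answer: [(10, 9)]

Step-by-step:
throw(1) @ H0 caught ⇒ 10
H1 returns 10
H2 returns 10
H3 returns (10, 9)
H4 returns [(10, 9)]
= [(10, 9)]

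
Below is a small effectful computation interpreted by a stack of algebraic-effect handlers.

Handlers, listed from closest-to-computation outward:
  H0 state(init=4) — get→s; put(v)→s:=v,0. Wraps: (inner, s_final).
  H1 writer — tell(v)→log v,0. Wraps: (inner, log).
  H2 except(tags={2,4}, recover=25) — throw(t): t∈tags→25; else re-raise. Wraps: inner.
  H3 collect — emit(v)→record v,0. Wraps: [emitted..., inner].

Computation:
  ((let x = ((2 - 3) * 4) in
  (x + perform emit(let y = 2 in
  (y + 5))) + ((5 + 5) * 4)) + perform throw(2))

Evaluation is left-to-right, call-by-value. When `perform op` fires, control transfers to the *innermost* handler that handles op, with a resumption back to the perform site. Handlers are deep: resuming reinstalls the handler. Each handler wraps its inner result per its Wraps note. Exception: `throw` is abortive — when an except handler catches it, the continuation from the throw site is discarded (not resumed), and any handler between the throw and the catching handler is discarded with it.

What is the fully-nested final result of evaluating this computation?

Step-by-step:
emit(7) @ H3 ⇒ out+=7
throw(2) @ H2 caught ⇒ 25
H3 returns [7, 25]
= [7, 25]

Answer: [7, 25]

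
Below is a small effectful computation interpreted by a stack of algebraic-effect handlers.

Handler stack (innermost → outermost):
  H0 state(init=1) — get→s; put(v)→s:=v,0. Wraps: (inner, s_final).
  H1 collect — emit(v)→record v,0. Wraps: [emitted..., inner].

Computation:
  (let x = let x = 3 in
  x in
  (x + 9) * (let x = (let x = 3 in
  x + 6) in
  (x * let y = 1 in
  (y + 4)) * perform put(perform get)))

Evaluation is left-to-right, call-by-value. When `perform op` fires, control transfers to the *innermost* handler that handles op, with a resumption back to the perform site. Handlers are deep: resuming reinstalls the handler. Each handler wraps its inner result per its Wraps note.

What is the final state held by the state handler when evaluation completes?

Answer: 1

Step-by-step:
get @ H0 ⇒ 1
put(1) @ H0 ⇒ s:=1
H0 returns (0, 1)
H1 returns [(0, 1)]
= [(0, 1)]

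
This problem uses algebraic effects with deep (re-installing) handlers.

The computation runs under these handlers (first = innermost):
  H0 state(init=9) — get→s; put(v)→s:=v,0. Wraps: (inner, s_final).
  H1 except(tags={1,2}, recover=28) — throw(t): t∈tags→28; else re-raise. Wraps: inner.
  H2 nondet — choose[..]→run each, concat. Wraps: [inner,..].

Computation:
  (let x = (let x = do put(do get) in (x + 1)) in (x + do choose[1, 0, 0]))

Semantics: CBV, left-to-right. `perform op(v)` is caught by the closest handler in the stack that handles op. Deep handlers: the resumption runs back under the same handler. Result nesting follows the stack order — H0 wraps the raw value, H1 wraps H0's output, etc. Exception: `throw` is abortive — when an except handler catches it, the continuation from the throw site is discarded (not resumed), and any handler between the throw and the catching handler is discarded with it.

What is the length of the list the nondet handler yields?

Step-by-step:
get @ H0 ⇒ 9
put(9) @ H0 ⇒ s:=9
choose[1, 0, 0] @ H2
  branch[0] choose=1:
    H0 returns (2, 9)
    H1 returns (2, 9)
    H2 returns [(2, 9)]
  branch[1] choose=0:
    H0 returns (1, 9)
    H1 returns (1, 9)
    H2 returns [(1, 9)]
  branch[2] choose=0:
    H0 returns (1, 9)
    H1 returns (1, 9)
    H2 returns [(1, 9)]
= [(2, 9), (1, 9), (1, 9)]

Answer: 3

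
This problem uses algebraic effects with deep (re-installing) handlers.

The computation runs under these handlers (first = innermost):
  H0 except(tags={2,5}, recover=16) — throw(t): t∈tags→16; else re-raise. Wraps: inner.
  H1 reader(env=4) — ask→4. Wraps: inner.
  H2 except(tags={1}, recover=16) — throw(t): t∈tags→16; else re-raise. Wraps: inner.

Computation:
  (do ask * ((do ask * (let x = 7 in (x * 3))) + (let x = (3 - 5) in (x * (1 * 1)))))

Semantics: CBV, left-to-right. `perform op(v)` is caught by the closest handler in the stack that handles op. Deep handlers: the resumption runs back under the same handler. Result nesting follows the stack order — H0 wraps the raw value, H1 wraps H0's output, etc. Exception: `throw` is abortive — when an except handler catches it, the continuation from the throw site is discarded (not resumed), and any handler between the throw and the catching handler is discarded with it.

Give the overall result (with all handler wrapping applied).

Evaluation trace:
ask @ H1 ⇒ 4
ask @ H1 ⇒ 4
H0 returns 328
H1 returns 328
H2 returns 328
= 328

Answer: 328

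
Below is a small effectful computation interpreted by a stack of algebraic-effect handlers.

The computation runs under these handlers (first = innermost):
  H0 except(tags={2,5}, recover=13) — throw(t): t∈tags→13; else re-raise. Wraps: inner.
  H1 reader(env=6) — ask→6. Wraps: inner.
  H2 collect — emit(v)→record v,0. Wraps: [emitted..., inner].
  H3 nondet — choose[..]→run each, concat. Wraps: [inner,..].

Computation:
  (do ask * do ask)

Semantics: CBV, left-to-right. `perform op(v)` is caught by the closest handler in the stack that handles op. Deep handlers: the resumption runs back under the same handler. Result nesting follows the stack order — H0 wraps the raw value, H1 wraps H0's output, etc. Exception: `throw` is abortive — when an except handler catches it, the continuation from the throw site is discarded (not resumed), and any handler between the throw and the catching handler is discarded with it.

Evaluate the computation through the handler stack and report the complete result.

Answer: [[36]]

Evaluation trace:
ask @ H1 ⇒ 6
ask @ H1 ⇒ 6
H0 returns 36
H1 returns 36
H2 returns [36]
H3 returns [[36]]
= [[36]]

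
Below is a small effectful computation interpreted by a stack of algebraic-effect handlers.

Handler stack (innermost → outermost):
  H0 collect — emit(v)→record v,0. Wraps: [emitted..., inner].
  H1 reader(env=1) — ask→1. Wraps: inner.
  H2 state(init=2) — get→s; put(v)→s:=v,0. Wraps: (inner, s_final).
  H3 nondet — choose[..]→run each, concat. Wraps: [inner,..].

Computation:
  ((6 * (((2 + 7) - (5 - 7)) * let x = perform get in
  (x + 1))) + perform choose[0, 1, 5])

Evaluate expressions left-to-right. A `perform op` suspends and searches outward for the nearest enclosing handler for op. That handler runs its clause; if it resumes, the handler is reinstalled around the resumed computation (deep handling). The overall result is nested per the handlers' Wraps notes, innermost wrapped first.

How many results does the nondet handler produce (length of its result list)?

Working:
get @ H2 ⇒ 2
choose[0, 1, 5] @ H3
  branch[0] choose=0:
    H0 returns [198]
    H1 returns [198]
    H2 returns ([198], 2)
    H3 returns [([198], 2)]
  branch[1] choose=1:
    H0 returns [199]
    H1 returns [199]
    H2 returns ([199], 2)
    H3 returns [([199], 2)]
  branch[2] choose=5:
    H0 returns [203]
    H1 returns [203]
    H2 returns ([203], 2)
    H3 returns [([203], 2)]
= [([198], 2), ([199], 2), ([203], 2)]

Answer: 3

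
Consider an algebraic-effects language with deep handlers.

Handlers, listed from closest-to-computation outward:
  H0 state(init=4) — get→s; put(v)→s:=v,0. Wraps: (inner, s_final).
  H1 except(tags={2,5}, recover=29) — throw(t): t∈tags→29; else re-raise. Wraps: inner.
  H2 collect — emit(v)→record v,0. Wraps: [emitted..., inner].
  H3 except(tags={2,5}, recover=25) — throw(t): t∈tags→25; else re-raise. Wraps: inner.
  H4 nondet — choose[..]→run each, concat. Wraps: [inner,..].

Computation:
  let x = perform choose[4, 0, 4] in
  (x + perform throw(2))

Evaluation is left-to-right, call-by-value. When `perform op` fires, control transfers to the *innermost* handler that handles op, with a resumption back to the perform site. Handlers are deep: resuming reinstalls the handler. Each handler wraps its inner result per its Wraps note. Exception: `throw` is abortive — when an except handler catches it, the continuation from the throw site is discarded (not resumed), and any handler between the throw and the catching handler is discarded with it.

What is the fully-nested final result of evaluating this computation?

Answer: [[29], [29], [29]]

Working:
choose[4, 0, 4] @ H4
  branch[0] choose=4:
    throw(2) @ H1 caught ⇒ 29
    H2 returns [29]
    H3 returns [29]
    H4 returns [[29]]
  branch[1] choose=0:
    throw(2) @ H1 caught ⇒ 29
    H2 returns [29]
    H3 returns [29]
    H4 returns [[29]]
  branch[2] choose=4:
    throw(2) @ H1 caught ⇒ 29
    H2 returns [29]
    H3 returns [29]
    H4 returns [[29]]
= [[29], [29], [29]]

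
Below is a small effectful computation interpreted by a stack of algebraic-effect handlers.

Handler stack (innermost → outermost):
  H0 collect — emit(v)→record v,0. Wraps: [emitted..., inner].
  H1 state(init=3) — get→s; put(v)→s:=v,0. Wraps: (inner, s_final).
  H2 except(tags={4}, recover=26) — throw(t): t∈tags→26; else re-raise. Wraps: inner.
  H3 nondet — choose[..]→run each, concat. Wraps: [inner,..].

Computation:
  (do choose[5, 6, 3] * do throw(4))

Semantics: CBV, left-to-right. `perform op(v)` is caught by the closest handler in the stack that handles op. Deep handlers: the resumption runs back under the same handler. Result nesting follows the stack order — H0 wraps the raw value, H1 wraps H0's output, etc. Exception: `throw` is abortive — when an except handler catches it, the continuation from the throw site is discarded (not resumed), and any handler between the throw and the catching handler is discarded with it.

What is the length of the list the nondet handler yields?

Answer: 3

Working:
choose[5, 6, 3] @ H3
  branch[0] choose=5:
    throw(4) @ H2 caught ⇒ 26
    H3 returns [26]
  branch[1] choose=6:
    throw(4) @ H2 caught ⇒ 26
    H3 returns [26]
  branch[2] choose=3:
    throw(4) @ H2 caught ⇒ 26
    H3 returns [26]
= [26, 26, 26]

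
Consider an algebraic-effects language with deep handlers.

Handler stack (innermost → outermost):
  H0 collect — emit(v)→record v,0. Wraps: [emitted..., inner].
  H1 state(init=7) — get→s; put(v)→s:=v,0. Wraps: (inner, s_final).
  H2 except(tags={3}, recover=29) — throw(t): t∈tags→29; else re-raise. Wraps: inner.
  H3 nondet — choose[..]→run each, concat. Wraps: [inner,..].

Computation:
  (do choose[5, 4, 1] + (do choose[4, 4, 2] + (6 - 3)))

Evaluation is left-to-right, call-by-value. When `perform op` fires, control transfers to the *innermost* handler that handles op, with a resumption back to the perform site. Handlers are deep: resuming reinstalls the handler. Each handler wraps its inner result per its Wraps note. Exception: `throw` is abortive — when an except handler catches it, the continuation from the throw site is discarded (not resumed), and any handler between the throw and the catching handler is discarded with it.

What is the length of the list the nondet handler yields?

Answer: 9

Step-by-step:
choose[5, 4, 1] @ H3
  branch[0] choose=5:
    choose[4, 4, 2] @ H3
      branch[0] choose=4:
        H0 returns [12]
        H1 returns ([12], 7)
        H2 returns ([12], 7)
        H3 returns [([12], 7)]
      branch[1] choose=4:
        H0 returns [12]
        H1 returns ([12], 7)
        H2 returns ([12], 7)
        H3 returns [([12], 7)]
      branch[2] choose=2:
        H0 returns [10]
        H1 returns ([10], 7)
        H2 returns ([10], 7)
        H3 returns [([10], 7)]
  branch[1] choose=4:
    choose[4, 4, 2] @ H3
      branch[0] choose=4:
        H0 returns [11]
        H1 returns ([11], 7)
        H2 returns ([11], 7)
        H3 returns [([11], 7)]
      branch[1] choose=4:
        H0 returns [11]
        H1 returns ([11], 7)
        H2 returns ([11], 7)
        H3 returns [([11], 7)]
      branch[2] choose=2:
        H0 returns [9]
        H1 returns ([9], 7)
        H2 returns ([9], 7)
        H3 returns [([9], 7)]
  branch[2] choose=1:
    choose[4, 4, 2] @ H3
      branch[0] choose=4:
        H0 returns [8]
        H1 returns ([8], 7)
        H2 returns ([8], 7)
        H3 returns [([8], 7)]
      branch[1] choose=4:
        H0 returns [8]
        H1 returns ([8], 7)
        H2 returns ([8], 7)
        H3 returns [([8], 7)]
      branch[2] choose=2:
        H0 returns [6]
        H1 returns ([6], 7)
        H2 returns ([6], 7)
        H3 returns [([6], 7)]
= [([12], 7), ([12], 7), ([10], 7), ([11], 7), ([11], 7), ([9], 7), ([8], 7), ([8], 7), ([6], 7)]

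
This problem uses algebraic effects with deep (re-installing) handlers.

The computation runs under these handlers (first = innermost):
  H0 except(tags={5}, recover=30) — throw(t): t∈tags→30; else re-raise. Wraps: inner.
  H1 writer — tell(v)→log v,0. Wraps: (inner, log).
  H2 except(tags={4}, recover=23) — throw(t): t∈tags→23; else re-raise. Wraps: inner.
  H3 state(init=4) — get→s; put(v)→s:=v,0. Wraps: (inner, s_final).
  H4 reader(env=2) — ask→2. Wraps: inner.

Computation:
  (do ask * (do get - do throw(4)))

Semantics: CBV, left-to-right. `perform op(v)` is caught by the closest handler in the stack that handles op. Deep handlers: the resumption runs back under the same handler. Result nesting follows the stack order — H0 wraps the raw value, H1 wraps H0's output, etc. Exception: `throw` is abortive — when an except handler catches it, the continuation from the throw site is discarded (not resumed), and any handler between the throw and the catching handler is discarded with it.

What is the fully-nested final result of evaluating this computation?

Answer: (23, 4)

Step-by-step:
ask @ H4 ⇒ 2
get @ H3 ⇒ 4
throw(4) @ H0 re-raised
throw(4) @ H2 caught ⇒ 23
H3 returns (23, 4)
H4 returns (23, 4)
= (23, 4)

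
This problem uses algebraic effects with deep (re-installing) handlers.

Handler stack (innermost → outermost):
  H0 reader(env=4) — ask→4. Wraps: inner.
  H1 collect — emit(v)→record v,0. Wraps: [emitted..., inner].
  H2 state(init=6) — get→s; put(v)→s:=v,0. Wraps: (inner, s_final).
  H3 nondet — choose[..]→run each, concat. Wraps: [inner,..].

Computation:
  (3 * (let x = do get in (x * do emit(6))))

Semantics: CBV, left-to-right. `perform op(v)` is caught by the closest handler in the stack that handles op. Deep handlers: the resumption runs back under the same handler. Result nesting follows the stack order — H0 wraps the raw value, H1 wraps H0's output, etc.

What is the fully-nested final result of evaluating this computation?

Answer: [([6, 0], 6)]

Evaluation trace:
get @ H2 ⇒ 6
emit(6) @ H1 ⇒ out+=6
H0 returns 0
H1 returns [6, 0]
H2 returns ([6, 0], 6)
H3 returns [([6, 0], 6)]
= [([6, 0], 6)]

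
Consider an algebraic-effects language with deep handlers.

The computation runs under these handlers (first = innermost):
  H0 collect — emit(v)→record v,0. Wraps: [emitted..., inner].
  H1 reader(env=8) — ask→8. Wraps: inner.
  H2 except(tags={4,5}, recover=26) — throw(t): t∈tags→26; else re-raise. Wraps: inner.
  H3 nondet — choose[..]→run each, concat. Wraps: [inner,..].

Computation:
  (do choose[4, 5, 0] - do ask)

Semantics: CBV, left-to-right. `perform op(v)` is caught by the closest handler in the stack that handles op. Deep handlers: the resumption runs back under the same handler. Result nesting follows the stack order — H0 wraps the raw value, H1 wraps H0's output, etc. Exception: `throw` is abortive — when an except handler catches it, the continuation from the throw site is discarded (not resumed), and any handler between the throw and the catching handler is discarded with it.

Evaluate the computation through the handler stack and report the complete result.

Evaluation trace:
choose[4, 5, 0] @ H3
  branch[0] choose=4:
    ask @ H1 ⇒ 8
    H0 returns [-4]
    H1 returns [-4]
    H2 returns [-4]
    H3 returns [[-4]]
  branch[1] choose=5:
    ask @ H1 ⇒ 8
    H0 returns [-3]
    H1 returns [-3]
    H2 returns [-3]
    H3 returns [[-3]]
  branch[2] choose=0:
    ask @ H1 ⇒ 8
    H0 returns [-8]
    H1 returns [-8]
    H2 returns [-8]
    H3 returns [[-8]]
= [[-4], [-3], [-8]]

Answer: [[-4], [-3], [-8]]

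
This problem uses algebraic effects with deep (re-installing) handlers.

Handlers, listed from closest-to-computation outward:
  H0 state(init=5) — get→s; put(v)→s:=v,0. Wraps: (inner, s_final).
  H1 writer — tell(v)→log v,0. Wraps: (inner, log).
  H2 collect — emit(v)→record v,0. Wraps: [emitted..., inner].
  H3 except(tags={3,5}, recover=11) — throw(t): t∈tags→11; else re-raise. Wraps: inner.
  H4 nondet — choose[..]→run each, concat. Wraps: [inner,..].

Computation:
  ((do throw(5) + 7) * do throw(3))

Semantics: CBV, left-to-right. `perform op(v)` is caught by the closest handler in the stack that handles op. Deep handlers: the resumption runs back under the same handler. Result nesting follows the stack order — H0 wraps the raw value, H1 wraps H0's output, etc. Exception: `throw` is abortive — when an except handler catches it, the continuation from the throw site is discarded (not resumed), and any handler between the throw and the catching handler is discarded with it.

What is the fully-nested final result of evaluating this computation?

Evaluation trace:
throw(5) @ H3 caught ⇒ 11
H4 returns [11]
= [11]

Answer: [11]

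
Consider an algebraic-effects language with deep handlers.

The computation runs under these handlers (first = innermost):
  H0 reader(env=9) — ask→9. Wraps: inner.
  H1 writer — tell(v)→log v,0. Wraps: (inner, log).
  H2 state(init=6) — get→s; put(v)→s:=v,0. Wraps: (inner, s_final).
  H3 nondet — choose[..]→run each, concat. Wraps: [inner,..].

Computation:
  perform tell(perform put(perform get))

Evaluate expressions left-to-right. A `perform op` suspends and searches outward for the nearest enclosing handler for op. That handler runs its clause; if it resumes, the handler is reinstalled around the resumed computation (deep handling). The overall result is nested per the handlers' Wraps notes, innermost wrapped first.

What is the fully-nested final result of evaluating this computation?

Answer: [((0, (0)), 6)]

Evaluation trace:
get @ H2 ⇒ 6
put(6) @ H2 ⇒ s:=6
tell(0) @ H1 ⇒ log+=0
H0 returns 0
H1 returns (0, (0))
H2 returns ((0, (0)), 6)
H3 returns [((0, (0)), 6)]
= [((0, (0)), 6)]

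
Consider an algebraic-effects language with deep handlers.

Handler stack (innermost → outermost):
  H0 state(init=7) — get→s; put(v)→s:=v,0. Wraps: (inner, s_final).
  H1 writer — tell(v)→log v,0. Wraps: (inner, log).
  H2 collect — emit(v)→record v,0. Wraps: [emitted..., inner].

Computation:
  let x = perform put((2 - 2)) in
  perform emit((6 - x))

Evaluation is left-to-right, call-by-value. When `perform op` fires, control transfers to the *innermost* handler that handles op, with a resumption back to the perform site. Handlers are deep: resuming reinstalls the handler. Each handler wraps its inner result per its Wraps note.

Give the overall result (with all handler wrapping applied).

Evaluation trace:
put(0) @ H0 ⇒ s:=0
emit(6) @ H2 ⇒ out+=6
H0 returns (0, 0)
H1 returns ((0, 0), ())
H2 returns [6, ((0, 0), ())]
= [6, ((0, 0), ())]

Answer: [6, ((0, 0), ())]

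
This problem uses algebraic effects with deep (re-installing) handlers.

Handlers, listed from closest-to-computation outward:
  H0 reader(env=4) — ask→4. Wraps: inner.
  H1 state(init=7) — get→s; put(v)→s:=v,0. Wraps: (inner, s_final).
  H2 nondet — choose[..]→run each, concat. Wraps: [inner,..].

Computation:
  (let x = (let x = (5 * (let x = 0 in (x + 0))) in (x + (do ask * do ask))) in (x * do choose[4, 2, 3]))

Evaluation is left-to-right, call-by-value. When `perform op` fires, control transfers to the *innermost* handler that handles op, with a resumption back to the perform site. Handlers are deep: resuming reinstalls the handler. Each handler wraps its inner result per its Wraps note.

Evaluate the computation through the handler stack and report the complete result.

Step-by-step:
ask @ H0 ⇒ 4
ask @ H0 ⇒ 4
choose[4, 2, 3] @ H2
  branch[0] choose=4:
    H0 returns 64
    H1 returns (64, 7)
    H2 returns [(64, 7)]
  branch[1] choose=2:
    H0 returns 32
    H1 returns (32, 7)
    H2 returns [(32, 7)]
  branch[2] choose=3:
    H0 returns 48
    H1 returns (48, 7)
    H2 returns [(48, 7)]
= [(64, 7), (32, 7), (48, 7)]

Answer: [(64, 7), (32, 7), (48, 7)]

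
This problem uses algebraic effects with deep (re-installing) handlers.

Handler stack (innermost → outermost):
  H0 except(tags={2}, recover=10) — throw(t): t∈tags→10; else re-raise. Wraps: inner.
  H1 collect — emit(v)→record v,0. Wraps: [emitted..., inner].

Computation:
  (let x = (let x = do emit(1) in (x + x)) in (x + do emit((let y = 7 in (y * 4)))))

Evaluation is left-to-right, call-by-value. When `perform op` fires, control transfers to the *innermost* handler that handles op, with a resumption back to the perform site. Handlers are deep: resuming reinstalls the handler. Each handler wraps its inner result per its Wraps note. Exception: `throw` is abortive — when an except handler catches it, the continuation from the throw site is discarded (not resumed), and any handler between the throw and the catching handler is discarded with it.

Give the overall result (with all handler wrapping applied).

Step-by-step:
emit(1) @ H1 ⇒ out+=1
emit(28) @ H1 ⇒ out+=28
H0 returns 0
H1 returns [1, 28, 0]
= [1, 28, 0]

Answer: [1, 28, 0]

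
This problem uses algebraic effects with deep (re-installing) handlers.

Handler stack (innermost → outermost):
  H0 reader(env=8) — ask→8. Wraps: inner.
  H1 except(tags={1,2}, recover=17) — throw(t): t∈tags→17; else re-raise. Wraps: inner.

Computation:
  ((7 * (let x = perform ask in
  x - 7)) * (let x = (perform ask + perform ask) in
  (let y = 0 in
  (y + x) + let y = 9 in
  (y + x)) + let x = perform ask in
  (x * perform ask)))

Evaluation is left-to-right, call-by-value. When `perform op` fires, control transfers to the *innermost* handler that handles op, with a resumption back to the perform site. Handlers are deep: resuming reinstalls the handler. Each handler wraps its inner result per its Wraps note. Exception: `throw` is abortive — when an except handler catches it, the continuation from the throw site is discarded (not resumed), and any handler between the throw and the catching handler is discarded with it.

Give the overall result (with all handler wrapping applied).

Answer: 735

Step-by-step:
ask @ H0 ⇒ 8
ask @ H0 ⇒ 8
ask @ H0 ⇒ 8
ask @ H0 ⇒ 8
ask @ H0 ⇒ 8
H0 returns 735
H1 returns 735
= 735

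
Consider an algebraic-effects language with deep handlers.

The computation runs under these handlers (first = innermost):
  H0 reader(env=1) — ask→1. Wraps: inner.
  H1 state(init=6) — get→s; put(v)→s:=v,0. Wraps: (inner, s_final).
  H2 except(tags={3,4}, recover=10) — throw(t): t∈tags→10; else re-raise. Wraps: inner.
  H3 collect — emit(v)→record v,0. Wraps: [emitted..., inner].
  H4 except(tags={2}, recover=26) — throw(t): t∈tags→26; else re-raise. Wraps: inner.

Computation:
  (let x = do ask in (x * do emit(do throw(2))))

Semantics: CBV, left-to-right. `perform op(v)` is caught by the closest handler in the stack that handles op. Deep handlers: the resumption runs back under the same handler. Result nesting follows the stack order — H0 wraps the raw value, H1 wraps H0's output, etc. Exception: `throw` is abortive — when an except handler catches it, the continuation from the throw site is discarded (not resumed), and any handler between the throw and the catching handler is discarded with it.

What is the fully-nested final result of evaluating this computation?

Answer: 26

Working:
ask @ H0 ⇒ 1
throw(2) @ H2 re-raised
throw(2) @ H4 caught ⇒ 26
= 26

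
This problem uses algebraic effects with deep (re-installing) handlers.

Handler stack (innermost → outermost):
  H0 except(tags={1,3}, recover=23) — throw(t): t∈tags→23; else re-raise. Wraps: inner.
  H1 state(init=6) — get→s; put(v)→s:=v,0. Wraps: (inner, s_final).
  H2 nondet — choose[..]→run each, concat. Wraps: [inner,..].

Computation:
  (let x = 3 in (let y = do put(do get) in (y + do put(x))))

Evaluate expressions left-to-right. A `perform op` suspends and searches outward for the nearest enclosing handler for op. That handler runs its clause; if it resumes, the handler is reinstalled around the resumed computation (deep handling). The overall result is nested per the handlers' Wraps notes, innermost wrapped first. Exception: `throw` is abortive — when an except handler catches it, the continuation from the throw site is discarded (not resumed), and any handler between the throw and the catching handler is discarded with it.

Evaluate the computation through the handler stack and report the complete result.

Answer: [(0, 3)]

Evaluation trace:
get @ H1 ⇒ 6
put(6) @ H1 ⇒ s:=6
put(3) @ H1 ⇒ s:=3
H0 returns 0
H1 returns (0, 3)
H2 returns [(0, 3)]
= [(0, 3)]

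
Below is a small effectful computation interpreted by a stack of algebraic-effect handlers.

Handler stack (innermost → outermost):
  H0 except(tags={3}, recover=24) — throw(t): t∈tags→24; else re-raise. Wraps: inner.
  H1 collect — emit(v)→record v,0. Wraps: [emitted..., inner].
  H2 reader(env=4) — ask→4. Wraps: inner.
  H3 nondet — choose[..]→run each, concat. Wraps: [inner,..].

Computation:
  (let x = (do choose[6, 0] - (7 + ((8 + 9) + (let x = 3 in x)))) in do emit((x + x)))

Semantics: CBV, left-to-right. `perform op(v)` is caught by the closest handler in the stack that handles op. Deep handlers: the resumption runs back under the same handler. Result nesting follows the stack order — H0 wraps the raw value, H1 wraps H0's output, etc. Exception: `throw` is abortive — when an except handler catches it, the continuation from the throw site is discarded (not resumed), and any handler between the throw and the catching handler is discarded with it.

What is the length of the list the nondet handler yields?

Evaluation trace:
choose[6, 0] @ H3
  branch[0] choose=6:
    emit(-42) @ H1 ⇒ out+=-42
    H0 returns 0
    H1 returns [-42, 0]
    H2 returns [-42, 0]
    H3 returns [[-42, 0]]
  branch[1] choose=0:
    emit(-54) @ H1 ⇒ out+=-54
    H0 returns 0
    H1 returns [-54, 0]
    H2 returns [-54, 0]
    H3 returns [[-54, 0]]
= [[-42, 0], [-54, 0]]

Answer: 2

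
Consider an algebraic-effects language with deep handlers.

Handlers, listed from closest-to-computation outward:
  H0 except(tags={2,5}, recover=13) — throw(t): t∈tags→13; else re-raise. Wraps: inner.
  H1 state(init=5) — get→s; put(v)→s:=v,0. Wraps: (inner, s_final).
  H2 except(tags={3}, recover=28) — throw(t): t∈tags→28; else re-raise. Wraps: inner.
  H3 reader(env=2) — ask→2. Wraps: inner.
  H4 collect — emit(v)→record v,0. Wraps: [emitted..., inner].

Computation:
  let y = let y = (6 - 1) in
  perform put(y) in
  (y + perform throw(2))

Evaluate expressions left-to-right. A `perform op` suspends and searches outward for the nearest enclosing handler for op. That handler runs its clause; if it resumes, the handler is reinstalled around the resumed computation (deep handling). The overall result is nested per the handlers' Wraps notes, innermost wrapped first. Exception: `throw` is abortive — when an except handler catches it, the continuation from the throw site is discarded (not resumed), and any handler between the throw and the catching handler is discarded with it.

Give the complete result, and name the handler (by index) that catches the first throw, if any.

Step-by-step:
put(5) @ H1 ⇒ s:=5
throw(2) @ H0 caught ⇒ 13
H1 returns (13, 5)
H2 returns (13, 5)
H3 returns (13, 5)
H4 returns [(13, 5)]
= [(13, 5)]

Answer: [(13, 5)] ; first throw caught by: H0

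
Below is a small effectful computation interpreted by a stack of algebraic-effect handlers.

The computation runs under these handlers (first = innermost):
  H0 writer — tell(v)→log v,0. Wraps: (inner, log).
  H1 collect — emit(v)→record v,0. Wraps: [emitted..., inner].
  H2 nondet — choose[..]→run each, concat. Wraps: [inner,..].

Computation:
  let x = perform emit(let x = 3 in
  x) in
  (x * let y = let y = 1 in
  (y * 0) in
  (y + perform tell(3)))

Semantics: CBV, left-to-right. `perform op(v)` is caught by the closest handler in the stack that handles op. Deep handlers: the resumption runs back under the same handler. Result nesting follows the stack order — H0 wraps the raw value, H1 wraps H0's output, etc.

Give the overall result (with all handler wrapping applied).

Evaluation trace:
emit(3) @ H1 ⇒ out+=3
tell(3) @ H0 ⇒ log+=3
H0 returns (0, (3))
H1 returns [3, (0, (3))]
H2 returns [[3, (0, (3))]]
= [[3, (0, (3))]]

Answer: [[3, (0, (3))]]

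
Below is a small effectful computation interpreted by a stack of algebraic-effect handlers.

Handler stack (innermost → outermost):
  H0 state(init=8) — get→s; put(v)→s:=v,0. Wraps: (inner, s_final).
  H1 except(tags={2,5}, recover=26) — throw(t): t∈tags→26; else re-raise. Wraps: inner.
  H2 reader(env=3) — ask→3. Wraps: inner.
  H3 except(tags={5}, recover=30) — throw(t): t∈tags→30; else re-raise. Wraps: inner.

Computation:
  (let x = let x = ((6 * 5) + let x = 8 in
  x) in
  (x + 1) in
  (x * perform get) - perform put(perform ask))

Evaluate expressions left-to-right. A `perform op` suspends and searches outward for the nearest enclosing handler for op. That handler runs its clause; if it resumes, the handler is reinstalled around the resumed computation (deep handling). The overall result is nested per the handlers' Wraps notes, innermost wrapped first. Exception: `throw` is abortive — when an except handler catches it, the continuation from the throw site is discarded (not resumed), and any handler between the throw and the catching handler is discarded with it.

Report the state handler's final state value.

Evaluation trace:
get @ H0 ⇒ 8
ask @ H2 ⇒ 3
put(3) @ H0 ⇒ s:=3
H0 returns (312, 3)
H1 returns (312, 3)
H2 returns (312, 3)
H3 returns (312, 3)
= (312, 3)

Answer: 3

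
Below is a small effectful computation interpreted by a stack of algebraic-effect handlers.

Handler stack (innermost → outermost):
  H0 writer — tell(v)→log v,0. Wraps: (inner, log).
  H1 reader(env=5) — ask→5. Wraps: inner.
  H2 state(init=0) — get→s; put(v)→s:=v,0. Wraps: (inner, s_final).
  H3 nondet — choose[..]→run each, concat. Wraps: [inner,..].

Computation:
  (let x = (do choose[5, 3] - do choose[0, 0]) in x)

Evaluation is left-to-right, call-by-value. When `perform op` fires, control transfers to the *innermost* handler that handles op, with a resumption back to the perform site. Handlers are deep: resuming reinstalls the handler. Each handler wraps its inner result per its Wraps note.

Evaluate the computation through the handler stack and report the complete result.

Evaluation trace:
choose[5, 3] @ H3
  branch[0] choose=5:
    choose[0, 0] @ H3
      branch[0] choose=0:
        H0 returns (5, ())
        H1 returns (5, ())
        H2 returns ((5, ()), 0)
        H3 returns [((5, ()), 0)]
      branch[1] choose=0:
        H0 returns (5, ())
        H1 returns (5, ())
        H2 returns ((5, ()), 0)
        H3 returns [((5, ()), 0)]
  branch[1] choose=3:
    choose[0, 0] @ H3
      branch[0] choose=0:
        H0 returns (3, ())
        H1 returns (3, ())
        H2 returns ((3, ()), 0)
        H3 returns [((3, ()), 0)]
      branch[1] choose=0:
        H0 returns (3, ())
        H1 returns (3, ())
        H2 returns ((3, ()), 0)
        H3 returns [((3, ()), 0)]
= [((5, ()), 0), ((5, ()), 0), ((3, ()), 0), ((3, ()), 0)]

Answer: [((5, ()), 0), ((5, ()), 0), ((3, ()), 0), ((3, ()), 0)]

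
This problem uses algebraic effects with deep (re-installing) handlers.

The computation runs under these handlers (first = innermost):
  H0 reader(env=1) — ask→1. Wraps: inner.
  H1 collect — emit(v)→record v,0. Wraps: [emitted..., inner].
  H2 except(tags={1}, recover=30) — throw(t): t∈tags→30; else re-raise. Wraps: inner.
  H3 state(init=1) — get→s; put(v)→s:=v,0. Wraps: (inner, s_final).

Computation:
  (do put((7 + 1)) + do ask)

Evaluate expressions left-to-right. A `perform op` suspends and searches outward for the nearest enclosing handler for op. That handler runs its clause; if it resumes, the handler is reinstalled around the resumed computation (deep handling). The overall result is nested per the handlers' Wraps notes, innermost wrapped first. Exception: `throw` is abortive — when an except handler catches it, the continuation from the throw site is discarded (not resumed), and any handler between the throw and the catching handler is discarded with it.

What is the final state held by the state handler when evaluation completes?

Answer: 8

Step-by-step:
put(8) @ H3 ⇒ s:=8
ask @ H0 ⇒ 1
H0 returns 1
H1 returns [1]
H2 returns [1]
H3 returns ([1], 8)
= ([1], 8)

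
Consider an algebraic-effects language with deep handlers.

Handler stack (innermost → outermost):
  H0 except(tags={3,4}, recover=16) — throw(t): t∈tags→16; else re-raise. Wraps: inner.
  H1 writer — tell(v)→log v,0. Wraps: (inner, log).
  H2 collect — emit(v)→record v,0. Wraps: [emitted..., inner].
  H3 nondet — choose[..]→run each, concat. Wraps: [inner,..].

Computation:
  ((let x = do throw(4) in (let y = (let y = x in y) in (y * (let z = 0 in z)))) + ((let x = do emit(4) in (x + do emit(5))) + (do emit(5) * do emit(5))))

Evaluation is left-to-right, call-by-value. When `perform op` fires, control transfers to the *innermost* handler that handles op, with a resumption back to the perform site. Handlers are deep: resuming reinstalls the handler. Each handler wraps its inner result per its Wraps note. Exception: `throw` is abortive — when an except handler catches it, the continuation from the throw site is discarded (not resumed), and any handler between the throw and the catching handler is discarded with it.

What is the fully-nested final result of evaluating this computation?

Working:
throw(4) @ H0 caught ⇒ 16
H1 returns (16, ())
H2 returns [(16, ())]
H3 returns [[(16, ())]]
= [[(16, ())]]

Answer: [[(16, ())]]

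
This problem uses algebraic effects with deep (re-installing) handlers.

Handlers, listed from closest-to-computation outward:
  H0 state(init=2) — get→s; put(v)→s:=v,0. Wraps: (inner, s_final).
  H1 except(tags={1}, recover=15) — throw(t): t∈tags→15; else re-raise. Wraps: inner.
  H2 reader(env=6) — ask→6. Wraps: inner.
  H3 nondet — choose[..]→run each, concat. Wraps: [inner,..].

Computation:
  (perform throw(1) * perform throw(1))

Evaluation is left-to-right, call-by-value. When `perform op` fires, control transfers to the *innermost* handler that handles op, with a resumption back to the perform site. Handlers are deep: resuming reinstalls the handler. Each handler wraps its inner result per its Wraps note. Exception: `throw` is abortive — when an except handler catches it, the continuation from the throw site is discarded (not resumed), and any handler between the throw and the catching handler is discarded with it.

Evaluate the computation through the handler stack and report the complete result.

Evaluation trace:
throw(1) @ H1 caught ⇒ 15
H2 returns 15
H3 returns [15]
= [15]

Answer: [15]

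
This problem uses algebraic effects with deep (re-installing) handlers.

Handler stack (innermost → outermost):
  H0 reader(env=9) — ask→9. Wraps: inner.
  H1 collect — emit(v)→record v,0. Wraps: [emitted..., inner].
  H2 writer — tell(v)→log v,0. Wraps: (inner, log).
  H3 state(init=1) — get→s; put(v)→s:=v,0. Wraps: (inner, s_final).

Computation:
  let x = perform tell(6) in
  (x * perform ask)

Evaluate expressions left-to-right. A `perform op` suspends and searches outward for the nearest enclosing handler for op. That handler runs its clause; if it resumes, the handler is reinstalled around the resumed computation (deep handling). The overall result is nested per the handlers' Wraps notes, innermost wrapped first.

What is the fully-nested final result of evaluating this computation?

Evaluation trace:
tell(6) @ H2 ⇒ log+=6
ask @ H0 ⇒ 9
H0 returns 0
H1 returns [0]
H2 returns ([0], (6))
H3 returns (([0], (6)), 1)
= (([0], (6)), 1)

Answer: (([0], (6)), 1)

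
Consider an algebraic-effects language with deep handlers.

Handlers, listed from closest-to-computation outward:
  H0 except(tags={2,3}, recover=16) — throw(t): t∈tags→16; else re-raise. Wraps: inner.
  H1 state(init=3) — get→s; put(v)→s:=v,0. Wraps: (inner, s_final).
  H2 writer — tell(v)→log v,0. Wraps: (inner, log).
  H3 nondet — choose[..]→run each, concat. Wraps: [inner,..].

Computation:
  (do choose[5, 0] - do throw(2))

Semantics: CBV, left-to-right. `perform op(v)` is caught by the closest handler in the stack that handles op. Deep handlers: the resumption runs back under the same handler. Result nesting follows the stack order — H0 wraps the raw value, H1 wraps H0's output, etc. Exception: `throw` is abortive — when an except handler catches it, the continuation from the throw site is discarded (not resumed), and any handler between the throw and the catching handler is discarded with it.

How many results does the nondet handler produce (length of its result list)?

Step-by-step:
choose[5, 0] @ H3
  branch[0] choose=5:
    throw(2) @ H0 caught ⇒ 16
    H1 returns (16, 3)
    H2 returns ((16, 3), ())
    H3 returns [((16, 3), ())]
  branch[1] choose=0:
    throw(2) @ H0 caught ⇒ 16
    H1 returns (16, 3)
    H2 returns ((16, 3), ())
    H3 returns [((16, 3), ())]
= [((16, 3), ()), ((16, 3), ())]

Answer: 2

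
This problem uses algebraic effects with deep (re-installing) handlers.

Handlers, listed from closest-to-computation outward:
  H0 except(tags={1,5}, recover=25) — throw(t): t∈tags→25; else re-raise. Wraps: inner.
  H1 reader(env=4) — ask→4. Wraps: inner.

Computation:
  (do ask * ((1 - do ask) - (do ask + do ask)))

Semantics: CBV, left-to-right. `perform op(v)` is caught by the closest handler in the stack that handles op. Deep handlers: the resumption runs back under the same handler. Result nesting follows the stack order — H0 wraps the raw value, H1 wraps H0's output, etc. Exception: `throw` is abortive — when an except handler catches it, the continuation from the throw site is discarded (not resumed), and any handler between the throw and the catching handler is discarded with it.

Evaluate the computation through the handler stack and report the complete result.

Evaluation trace:
ask @ H1 ⇒ 4
ask @ H1 ⇒ 4
ask @ H1 ⇒ 4
ask @ H1 ⇒ 4
H0 returns -44
H1 returns -44
= -44

Answer: -44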